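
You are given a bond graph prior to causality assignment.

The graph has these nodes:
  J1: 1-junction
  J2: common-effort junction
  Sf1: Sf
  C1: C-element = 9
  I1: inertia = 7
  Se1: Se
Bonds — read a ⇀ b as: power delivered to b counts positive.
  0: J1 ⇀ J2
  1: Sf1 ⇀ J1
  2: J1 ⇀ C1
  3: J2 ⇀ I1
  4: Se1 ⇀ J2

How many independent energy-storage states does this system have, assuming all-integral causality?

bond 1 →Sf1  (source Sf1 imposes f)
bond 4 →J2  (Se1: effort source, stroke at far end)
bond 0 →J1  (J1: bond 1 brought flow, rest push out)
bond 2 →J1  (1-jn J1 has f-setter on 1)
bond 3 →I1  (0-jn J2 has e-setter on 4)

2  (C1, I1 all integral)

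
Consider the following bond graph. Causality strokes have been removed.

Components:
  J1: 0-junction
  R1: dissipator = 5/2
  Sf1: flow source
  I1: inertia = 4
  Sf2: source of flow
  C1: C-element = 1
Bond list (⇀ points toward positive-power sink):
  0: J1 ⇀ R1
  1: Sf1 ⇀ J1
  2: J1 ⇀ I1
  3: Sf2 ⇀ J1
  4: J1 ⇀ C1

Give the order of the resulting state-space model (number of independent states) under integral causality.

2  (C1, I1 all integral)

b1 stroke at Sf1  (Sf1 fixes flow; stroke at Sf1)
b3 stroke at Sf2  (Sf2: flow source, stroke at near end)
b2 stroke at I1  (I1 integral (f out))
b4 stroke at J1  (C1 integral (e out))
b0 stroke at R1  (common-e at J1 fixed by 4)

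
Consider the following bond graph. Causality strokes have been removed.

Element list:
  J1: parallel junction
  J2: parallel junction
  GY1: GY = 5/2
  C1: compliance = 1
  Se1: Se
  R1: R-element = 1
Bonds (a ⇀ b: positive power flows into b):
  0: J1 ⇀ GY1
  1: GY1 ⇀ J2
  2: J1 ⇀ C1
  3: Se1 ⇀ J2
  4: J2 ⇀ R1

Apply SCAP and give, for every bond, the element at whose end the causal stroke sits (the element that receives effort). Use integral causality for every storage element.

β3 |J2  (Se1 (Se) sets effort on bond)
β1 |GY1  (J2: bond 3 brought effort, rest push out)
β4 |R1  (common-e at J2 fixed by 3)
β0 |GY1  (GY GY1: same side as bond 1)
β2 |J1  (only one effort-in slot at J1)

b0 |GY1
b1 |GY1
b2 |J1
b3 |J2
b4 |R1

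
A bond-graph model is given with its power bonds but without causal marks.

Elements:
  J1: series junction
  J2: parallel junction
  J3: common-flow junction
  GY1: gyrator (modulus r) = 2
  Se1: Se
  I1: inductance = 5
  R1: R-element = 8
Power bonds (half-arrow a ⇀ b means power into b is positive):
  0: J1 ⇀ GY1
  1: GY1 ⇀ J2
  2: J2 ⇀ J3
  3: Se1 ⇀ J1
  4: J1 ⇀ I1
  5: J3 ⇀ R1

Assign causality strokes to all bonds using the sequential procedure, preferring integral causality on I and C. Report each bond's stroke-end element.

#3 stroke at J1  (source Se1 imposes e)
#4 stroke at I1  (prefer integral on I1)
#0 stroke at J1  (J1 flow already set via bond 4)
#1 stroke at J2  (GY1: gyrator matches bond 0)
#2 stroke at J3  (J2: bond 1 brought effort, rest push out)
#5 stroke at R1  (closing 1-jn rule on J3)

b0 →J1
b1 →J2
b2 →J3
b3 →J1
b4 →I1
b5 →R1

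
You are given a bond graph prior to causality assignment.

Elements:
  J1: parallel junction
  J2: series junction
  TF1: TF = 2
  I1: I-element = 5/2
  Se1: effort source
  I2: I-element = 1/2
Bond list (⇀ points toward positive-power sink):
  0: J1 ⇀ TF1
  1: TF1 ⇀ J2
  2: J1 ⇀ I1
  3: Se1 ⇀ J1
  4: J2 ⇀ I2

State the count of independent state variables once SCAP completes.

#3 |J1  (Se1: effort source, stroke at far end)
#0 |TF1  (common-e at J1 fixed by 3)
#2 |I1  (J1 effort already set via bond 3)
#1 |J2  (TF1: transformer flips bond 0)
#4 |I2  (closing 1-jn rule on J2)

2  (I1, I2 all integral)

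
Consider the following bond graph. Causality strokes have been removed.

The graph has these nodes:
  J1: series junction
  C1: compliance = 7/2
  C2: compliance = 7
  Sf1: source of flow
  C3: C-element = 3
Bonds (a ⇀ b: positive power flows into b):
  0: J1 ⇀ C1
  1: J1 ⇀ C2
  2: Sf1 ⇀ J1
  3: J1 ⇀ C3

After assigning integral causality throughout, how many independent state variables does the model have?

#2 stroke→Sf1  (Sf1 (Sf) sets flow on bond)
#0 stroke→J1  (J1 flow already set via bond 2)
#1 stroke→J1  (common-f at J1 fixed by 2)
#3 stroke→J1  (J1: bond 2 brought flow, rest push out)

3  (C1, C2, C3 all integral)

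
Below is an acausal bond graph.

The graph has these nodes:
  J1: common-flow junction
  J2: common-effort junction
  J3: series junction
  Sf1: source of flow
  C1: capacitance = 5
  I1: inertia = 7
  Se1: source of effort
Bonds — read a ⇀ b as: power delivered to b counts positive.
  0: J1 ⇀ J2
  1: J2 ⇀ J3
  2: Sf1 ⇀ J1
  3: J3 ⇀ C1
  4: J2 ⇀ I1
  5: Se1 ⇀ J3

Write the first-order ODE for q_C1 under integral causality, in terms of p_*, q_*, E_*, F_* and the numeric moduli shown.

dq_C1/dt = F_Sf1 - p_I1/7

b2 stroke→Sf1  (Sf1: flow source, stroke at near end)
b5 stroke→J3  (Se1 fixes effort; stroke away)
b0 stroke→J1  (J1 flow already set via bond 2)
b3 stroke→J3  (C1: C, integral causality)
b1 stroke→J2  (closing 1-jn rule on J3)
b4 stroke→I1  (0-jn J2 has e-setter on 1)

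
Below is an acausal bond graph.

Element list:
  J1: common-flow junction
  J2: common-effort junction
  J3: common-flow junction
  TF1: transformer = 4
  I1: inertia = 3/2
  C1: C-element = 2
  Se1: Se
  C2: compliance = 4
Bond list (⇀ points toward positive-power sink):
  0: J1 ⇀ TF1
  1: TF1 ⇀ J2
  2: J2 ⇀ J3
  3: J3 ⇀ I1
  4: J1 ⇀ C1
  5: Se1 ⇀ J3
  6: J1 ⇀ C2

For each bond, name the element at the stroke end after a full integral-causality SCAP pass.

b0 →TF1
b1 →J2
b2 →J3
b3 →I1
b4 →J1
b5 →J3
b6 →J1

β5 stroke at J3  (Se1: effort source, stroke at far end)
β3 stroke at I1  (I1 outputs flow p/I1)
β2 stroke at J3  (common-f at J3 fixed by 3)
β1 stroke at J2  (J2 needs exactly one e-in)
β0 stroke at TF1  (TF TF1: opposite of bond 1)
β4 stroke at J1  (1-jn J1 has f-setter on 0)
β6 stroke at J1  (J1 flow already set via bond 0)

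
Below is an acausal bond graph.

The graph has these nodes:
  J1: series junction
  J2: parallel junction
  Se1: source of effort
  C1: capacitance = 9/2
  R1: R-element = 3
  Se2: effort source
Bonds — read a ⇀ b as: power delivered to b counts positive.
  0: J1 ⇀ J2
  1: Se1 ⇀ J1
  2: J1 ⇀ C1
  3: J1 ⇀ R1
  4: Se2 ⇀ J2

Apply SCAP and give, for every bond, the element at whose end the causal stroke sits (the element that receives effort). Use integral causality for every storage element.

#0 stroke at J1
#1 stroke at J1
#2 stroke at J1
#3 stroke at R1
#4 stroke at J2

#1 →J1  (Se1: effort source, stroke at far end)
#4 →J2  (Se2 fixes effort; stroke away)
#0 →J1  (common-e at J2 fixed by 4)
#2 →J1  (C1 integral (e out))
#3 →R1  (closing 1-jn rule on J1)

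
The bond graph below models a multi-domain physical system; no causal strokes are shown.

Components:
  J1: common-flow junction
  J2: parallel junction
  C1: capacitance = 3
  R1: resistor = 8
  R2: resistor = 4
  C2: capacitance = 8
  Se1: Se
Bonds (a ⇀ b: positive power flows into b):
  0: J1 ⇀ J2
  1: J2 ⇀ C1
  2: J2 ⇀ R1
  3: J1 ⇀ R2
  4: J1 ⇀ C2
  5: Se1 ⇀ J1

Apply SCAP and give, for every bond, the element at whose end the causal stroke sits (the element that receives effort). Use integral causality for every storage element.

b0 →J1
b1 →J2
b2 →R1
b3 →R2
b4 →J1
b5 →J1

b5 →J1  (Se1 (Se) sets effort on bond)
b1 →J2  (prefer integral on C1)
b0 →J1  (common-e at J2 fixed by 1)
b2 →R1  (common-e at J2 fixed by 1)
b4 →J1  (C2 integral (e out))
b3 →R2  (J1: last free bond brings flow in)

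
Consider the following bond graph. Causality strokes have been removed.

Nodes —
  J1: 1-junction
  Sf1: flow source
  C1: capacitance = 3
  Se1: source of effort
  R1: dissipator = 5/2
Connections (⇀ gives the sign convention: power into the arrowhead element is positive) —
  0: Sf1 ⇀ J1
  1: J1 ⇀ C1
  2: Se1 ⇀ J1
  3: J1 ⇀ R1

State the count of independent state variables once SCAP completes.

1  (C1 all integral)

β0 |Sf1  (Sf1 (Sf) sets flow on bond)
β2 |J1  (Se1: effort source, stroke at far end)
β1 |J1  (common-f at J1 fixed by 0)
β3 |J1  (1-jn J1 has f-setter on 0)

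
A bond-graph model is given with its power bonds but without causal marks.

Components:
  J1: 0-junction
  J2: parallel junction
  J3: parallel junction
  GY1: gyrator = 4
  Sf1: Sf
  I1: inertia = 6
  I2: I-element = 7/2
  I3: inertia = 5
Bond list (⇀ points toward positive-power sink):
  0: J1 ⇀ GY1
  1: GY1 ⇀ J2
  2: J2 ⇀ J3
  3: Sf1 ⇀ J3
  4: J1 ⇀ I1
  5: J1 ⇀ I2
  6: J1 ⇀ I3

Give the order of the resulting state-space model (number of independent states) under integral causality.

β3 |Sf1  (Sf1 fixes flow; stroke at Sf1)
β2 |J3  (J3: last free bond brings effort in)
β1 |J2  (J2: last free bond brings effort in)
β0 |J1  (GY1 both-in/both-out from 1)
β4 |I1  (common-e at J1 fixed by 0)
β5 |I2  (common-e at J1 fixed by 0)
β6 |I3  (J1: bond 0 brought effort, rest push out)

3  (I1, I2, I3 all integral)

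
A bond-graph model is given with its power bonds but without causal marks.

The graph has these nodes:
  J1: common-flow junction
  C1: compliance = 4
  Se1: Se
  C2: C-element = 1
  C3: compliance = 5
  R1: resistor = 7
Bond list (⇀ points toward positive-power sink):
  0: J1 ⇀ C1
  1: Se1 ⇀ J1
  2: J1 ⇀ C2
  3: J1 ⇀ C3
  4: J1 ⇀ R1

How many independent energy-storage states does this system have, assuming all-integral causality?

3  (C1, C2, C3 all integral)

β1 →J1  (Se1: effort source, stroke at far end)
β0 →J1  (C1: C, integral causality)
β2 →J1  (C2 integral (e out))
β3 →J1  (C3: C, integral causality)
β4 →R1  (J1 needs exactly one f-in)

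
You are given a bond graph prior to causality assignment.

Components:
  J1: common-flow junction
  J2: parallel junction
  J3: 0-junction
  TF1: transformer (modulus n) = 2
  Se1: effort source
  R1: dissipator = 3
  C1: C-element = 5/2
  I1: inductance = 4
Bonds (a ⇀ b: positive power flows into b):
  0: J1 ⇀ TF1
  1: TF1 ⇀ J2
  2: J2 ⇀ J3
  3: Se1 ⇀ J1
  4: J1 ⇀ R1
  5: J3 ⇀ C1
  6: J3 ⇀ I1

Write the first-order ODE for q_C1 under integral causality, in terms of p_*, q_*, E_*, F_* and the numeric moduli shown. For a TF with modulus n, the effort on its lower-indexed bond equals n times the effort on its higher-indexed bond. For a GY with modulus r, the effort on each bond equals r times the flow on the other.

dq_C1/dt = 2*E_Se1/3 - p_I1/4 - 8*q_C1/15

#3 stroke→J1  (source Se1 imposes e)
#5 stroke→J3  (C1 outputs effort q/C1)
#2 stroke→J2  (common-e at J3 fixed by 5)
#6 stroke→I1  (0-jn J3 has e-setter on 5)
#1 stroke→TF1  (0-jn J2 has e-setter on 2)
#0 stroke→J1  (TF TF1: opposite of bond 1)
#4 stroke→R1  (J1: last free bond brings flow in)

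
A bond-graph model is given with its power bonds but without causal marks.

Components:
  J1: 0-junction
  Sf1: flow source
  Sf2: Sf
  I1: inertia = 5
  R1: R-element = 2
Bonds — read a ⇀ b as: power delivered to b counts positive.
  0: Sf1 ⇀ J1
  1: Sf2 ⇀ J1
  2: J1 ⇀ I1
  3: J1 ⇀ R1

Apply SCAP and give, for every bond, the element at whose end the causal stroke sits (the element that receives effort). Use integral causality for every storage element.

b0 stroke at Sf1  (Sf1: flow source, stroke at near end)
b1 stroke at Sf2  (Sf2: flow source, stroke at near end)
b2 stroke at I1  (I1: I, integral causality)
b3 stroke at J1  (only one effort-in slot at J1)

bond 0 |Sf1
bond 1 |Sf2
bond 2 |I1
bond 3 |J1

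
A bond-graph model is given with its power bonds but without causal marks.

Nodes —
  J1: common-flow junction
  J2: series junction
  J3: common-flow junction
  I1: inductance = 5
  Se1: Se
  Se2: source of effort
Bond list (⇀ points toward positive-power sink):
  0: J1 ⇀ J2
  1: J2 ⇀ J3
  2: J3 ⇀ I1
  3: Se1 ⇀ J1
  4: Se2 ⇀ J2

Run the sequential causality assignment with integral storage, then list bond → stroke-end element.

β0 stroke→J2
β1 stroke→J3
β2 stroke→I1
β3 stroke→J1
β4 stroke→J2

bond 3 stroke at J1  (source Se1 imposes e)
bond 4 stroke at J2  (source Se2 imposes e)
bond 0 stroke at J2  (only one flow-in slot at J1)
bond 1 stroke at J3  (J2 needs exactly one f-in)
bond 2 stroke at I1  (only one flow-in slot at J3)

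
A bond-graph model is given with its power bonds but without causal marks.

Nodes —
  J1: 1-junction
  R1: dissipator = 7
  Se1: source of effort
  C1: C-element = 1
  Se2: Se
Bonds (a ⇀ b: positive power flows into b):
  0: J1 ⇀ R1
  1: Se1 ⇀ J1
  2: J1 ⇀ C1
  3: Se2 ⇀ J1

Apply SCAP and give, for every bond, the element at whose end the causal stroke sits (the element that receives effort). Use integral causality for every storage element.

bond 1 stroke at J1  (Se1 fixes effort; stroke away)
bond 3 stroke at J1  (source Se2 imposes e)
bond 2 stroke at J1  (C1 integral (e out))
bond 0 stroke at R1  (only one flow-in slot at J1)

β0 stroke at R1
β1 stroke at J1
β2 stroke at J1
β3 stroke at J1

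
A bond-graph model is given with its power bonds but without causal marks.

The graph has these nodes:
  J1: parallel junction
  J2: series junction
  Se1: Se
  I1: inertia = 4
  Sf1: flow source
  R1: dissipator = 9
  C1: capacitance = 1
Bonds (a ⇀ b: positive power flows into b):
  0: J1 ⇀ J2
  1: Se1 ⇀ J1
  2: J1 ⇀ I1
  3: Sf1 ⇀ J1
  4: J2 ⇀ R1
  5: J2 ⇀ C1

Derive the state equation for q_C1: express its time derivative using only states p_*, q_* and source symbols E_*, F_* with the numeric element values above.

#1 stroke at J1  (Se1 (Se) sets effort on bond)
#3 stroke at Sf1  (Sf1 (Sf) sets flow on bond)
#0 stroke at J2  (common-e at J1 fixed by 1)
#2 stroke at I1  (J1 effort already set via bond 1)
#5 stroke at J2  (C1: C, integral causality)
#4 stroke at R1  (only one flow-in slot at J2)

dq_C1/dt = E_Se1/9 - q_C1/9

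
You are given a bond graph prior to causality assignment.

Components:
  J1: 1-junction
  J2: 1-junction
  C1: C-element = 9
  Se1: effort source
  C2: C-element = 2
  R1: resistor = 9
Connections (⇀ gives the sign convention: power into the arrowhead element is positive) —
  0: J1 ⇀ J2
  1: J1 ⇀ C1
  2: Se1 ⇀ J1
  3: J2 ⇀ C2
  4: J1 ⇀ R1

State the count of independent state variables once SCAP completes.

2  (C1, C2 all integral)

b2 stroke at J1  (Se1: effort source, stroke at far end)
b1 stroke at J1  (C1: C, integral causality)
b3 stroke at J2  (prefer integral on C2)
b0 stroke at J1  (only one flow-in slot at J2)
b4 stroke at R1  (J1: last free bond brings flow in)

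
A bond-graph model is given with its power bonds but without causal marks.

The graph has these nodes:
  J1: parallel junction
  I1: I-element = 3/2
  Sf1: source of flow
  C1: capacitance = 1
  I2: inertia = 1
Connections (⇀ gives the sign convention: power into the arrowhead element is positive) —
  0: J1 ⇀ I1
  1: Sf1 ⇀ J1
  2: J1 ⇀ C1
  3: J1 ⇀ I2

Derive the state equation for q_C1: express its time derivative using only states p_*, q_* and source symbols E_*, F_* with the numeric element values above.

b1 stroke→Sf1  (Sf1 fixes flow; stroke at Sf1)
b0 stroke→I1  (I1 outputs flow p/I1)
b2 stroke→J1  (C1 outputs effort q/C1)
b3 stroke→I2  (J1: bond 2 brought effort, rest push out)

dq_C1/dt = F_Sf1 - 2*p_I1/3 - p_I2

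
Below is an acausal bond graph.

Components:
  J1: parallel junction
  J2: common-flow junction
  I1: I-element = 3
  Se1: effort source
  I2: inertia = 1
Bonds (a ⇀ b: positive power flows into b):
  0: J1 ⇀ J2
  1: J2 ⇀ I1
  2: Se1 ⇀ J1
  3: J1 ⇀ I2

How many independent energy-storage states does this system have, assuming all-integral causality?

bond 2 stroke at J1  (Se1: effort source, stroke at far end)
bond 0 stroke at J2  (0-jn J1 has e-setter on 2)
bond 3 stroke at I2  (0-jn J1 has e-setter on 2)
bond 1 stroke at I1  (only one flow-in slot at J2)

2  (I1, I2 all integral)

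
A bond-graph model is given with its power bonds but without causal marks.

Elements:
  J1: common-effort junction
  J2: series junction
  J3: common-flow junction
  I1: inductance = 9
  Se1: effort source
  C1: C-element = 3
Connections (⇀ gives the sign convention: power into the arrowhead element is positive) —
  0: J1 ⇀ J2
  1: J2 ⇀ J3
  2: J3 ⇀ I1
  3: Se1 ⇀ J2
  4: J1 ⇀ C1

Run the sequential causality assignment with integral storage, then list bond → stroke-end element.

β3 stroke→J2  (Se1 fixes effort; stroke away)
β2 stroke→I1  (I1 integral (f out))
β1 stroke→J3  (J3: bond 2 brought flow, rest push out)
β0 stroke→J2  (1-jn J2 has f-setter on 1)
β4 stroke→J1  (only one effort-in slot at J1)

β0 |J2
β1 |J3
β2 |I1
β3 |J2
β4 |J1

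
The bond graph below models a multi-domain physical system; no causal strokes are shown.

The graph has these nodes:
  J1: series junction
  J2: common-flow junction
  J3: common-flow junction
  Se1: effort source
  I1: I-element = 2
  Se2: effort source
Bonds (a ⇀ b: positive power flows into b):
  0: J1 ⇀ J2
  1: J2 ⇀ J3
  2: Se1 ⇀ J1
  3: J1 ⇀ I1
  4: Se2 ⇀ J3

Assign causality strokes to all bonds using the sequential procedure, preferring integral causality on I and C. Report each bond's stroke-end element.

#0 |J1
#1 |J2
#2 |J1
#3 |I1
#4 |J3

b2 stroke→J1  (source Se1 imposes e)
b4 stroke→J3  (Se2: effort source, stroke at far end)
b1 stroke→J2  (closing 1-jn rule on J3)
b0 stroke→J1  (J2: last free bond brings flow in)
b3 stroke→I1  (J1: last free bond brings flow in)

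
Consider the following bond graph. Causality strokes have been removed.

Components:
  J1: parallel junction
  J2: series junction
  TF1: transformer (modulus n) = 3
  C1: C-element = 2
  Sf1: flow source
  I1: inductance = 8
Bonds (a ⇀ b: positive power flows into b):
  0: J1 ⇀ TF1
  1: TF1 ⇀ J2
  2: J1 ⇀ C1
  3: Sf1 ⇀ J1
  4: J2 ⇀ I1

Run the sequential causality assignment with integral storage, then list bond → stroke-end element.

b3 stroke→Sf1  (Sf1 fixes flow; stroke at Sf1)
b2 stroke→J1  (prefer integral on C1)
b0 stroke→TF1  (J1 effort already set via bond 2)
b1 stroke→J2  (TF TF1: opposite of bond 0)
b4 stroke→I1  (J2 needs exactly one f-in)

bond 0 stroke→TF1
bond 1 stroke→J2
bond 2 stroke→J1
bond 3 stroke→Sf1
bond 4 stroke→I1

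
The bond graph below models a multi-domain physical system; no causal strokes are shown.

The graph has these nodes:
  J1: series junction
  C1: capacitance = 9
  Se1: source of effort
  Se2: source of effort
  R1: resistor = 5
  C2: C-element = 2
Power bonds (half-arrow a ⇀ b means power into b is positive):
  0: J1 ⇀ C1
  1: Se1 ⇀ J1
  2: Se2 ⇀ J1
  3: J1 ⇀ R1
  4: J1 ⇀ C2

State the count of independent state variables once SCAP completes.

#1 →J1  (Se1 fixes effort; stroke away)
#2 →J1  (Se2: effort source, stroke at far end)
#0 →J1  (prefer integral on C1)
#4 →J1  (C2: C, integral causality)
#3 →R1  (closing 1-jn rule on J1)

2  (C1, C2 all integral)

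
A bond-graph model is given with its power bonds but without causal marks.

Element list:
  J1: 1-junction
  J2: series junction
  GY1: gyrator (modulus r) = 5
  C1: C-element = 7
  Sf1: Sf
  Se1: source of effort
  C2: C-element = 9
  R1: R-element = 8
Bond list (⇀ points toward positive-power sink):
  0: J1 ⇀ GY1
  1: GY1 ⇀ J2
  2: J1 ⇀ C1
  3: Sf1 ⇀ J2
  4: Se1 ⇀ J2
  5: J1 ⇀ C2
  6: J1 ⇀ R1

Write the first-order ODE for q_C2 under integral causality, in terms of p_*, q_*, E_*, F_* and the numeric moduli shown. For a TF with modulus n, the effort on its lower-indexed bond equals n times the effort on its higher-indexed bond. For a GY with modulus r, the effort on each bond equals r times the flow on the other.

#3 stroke at Sf1  (source Sf1 imposes f)
#4 stroke at J2  (Se1 fixes effort; stroke away)
#1 stroke at J2  (1-jn J2 has f-setter on 3)
#0 stroke at J1  (through GY1, causality inverts; strokes same side of GY1)
#2 stroke at J1  (C1: C, integral causality)
#5 stroke at J1  (C2: C, integral causality)
#6 stroke at R1  (J1 needs exactly one f-in)

dq_C2/dt = -5*F_Sf1/8 - q_C1/56 - q_C2/72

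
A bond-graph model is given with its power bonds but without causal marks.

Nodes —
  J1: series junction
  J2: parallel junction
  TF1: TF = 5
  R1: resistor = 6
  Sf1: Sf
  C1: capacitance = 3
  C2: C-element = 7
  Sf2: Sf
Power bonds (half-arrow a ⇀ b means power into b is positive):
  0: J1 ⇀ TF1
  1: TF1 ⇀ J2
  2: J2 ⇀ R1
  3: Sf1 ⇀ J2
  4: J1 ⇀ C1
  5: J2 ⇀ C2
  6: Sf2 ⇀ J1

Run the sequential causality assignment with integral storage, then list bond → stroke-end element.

#3 →Sf1  (source Sf1 imposes f)
#6 →Sf2  (Sf2 fixes flow; stroke at Sf2)
#0 →J1  (common-f at J1 fixed by 6)
#4 →J1  (1-jn J1 has f-setter on 6)
#1 →TF1  (TF TF1: opposite of bond 0)
#5 →J2  (prefer integral on C2)
#2 →R1  (J2: bond 5 brought effort, rest push out)

β0 |J1
β1 |TF1
β2 |R1
β3 |Sf1
β4 |J1
β5 |J2
β6 |Sf2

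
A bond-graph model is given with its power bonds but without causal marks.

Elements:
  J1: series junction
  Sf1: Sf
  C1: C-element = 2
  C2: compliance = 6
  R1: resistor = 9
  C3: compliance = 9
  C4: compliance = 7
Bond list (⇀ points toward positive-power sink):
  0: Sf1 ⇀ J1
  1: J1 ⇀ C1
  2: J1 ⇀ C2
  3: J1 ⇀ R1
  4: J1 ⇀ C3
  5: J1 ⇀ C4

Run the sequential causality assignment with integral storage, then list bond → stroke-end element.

b0 stroke at Sf1
b1 stroke at J1
b2 stroke at J1
b3 stroke at J1
b4 stroke at J1
b5 stroke at J1

bond 0 |Sf1  (Sf1 (Sf) sets flow on bond)
bond 1 |J1  (J1: bond 0 brought flow, rest push out)
bond 2 |J1  (J1: bond 0 brought flow, rest push out)
bond 3 |J1  (J1 flow already set via bond 0)
bond 4 |J1  (common-f at J1 fixed by 0)
bond 5 |J1  (common-f at J1 fixed by 0)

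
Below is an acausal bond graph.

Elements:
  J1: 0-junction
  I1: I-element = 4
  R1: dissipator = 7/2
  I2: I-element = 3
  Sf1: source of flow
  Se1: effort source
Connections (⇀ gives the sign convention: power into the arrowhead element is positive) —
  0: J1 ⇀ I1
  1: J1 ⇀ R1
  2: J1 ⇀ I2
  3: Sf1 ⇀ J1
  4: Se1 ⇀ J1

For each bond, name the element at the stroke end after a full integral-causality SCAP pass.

#0 stroke→I1
#1 stroke→R1
#2 stroke→I2
#3 stroke→Sf1
#4 stroke→J1

β3 stroke→Sf1  (source Sf1 imposes f)
β4 stroke→J1  (Se1 fixes effort; stroke away)
β0 stroke→I1  (J1 effort already set via bond 4)
β1 stroke→R1  (common-e at J1 fixed by 4)
β2 stroke→I2  (0-jn J1 has e-setter on 4)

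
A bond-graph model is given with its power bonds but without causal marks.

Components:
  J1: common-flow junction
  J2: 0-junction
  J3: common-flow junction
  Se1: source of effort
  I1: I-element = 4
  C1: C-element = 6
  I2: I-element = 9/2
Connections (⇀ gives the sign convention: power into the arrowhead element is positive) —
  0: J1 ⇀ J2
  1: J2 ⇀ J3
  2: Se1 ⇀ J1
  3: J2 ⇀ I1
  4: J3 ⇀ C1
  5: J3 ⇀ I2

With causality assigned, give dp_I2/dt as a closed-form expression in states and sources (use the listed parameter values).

dp_I2/dt = E_Se1 - q_C1/6

bond 2 →J1  (Se1 fixes effort; stroke away)
bond 0 →J2  (closing 1-jn rule on J1)
bond 1 →J3  (J2 effort already set via bond 0)
bond 3 →I1  (common-e at J2 fixed by 0)
bond 4 →J3  (C1 integral (e out))
bond 5 →I2  (J3: last free bond brings flow in)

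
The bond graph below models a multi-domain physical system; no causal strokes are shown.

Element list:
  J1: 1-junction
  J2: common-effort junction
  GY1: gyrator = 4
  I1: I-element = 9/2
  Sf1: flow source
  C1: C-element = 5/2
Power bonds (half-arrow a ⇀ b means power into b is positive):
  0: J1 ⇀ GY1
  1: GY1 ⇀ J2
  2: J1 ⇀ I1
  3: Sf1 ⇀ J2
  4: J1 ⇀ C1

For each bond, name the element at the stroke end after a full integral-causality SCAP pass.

b3 |Sf1  (source Sf1 imposes f)
b1 |J2  (J2: last free bond brings effort in)
b0 |J1  (through GY1, causality inverts; strokes same side of GY1)
b2 |I1  (I1 integral (f out))
b4 |J1  (J1 flow already set via bond 2)

β0 stroke at J1
β1 stroke at J2
β2 stroke at I1
β3 stroke at Sf1
β4 stroke at J1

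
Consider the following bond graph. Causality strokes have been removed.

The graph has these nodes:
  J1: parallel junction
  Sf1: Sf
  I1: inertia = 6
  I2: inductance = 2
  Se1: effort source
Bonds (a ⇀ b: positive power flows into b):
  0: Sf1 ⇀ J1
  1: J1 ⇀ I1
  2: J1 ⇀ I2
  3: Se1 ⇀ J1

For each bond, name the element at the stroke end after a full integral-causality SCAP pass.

b0 stroke at Sf1  (Sf1 (Sf) sets flow on bond)
b3 stroke at J1  (Se1 fixes effort; stroke away)
b1 stroke at I1  (J1: bond 3 brought effort, rest push out)
b2 stroke at I2  (J1: bond 3 brought effort, rest push out)

b0 →Sf1
b1 →I1
b2 →I2
b3 →J1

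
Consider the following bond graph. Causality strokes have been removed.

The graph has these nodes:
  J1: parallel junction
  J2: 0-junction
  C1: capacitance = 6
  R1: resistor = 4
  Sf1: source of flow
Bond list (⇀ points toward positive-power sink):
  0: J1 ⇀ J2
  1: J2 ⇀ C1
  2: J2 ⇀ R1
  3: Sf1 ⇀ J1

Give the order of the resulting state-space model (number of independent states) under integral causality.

1  (C1 all integral)

b3 |Sf1  (Sf1: flow source, stroke at near end)
b0 |J1  (J1 needs exactly one e-in)
b1 |J2  (C1 outputs effort q/C1)
b2 |R1  (J2: bond 1 brought effort, rest push out)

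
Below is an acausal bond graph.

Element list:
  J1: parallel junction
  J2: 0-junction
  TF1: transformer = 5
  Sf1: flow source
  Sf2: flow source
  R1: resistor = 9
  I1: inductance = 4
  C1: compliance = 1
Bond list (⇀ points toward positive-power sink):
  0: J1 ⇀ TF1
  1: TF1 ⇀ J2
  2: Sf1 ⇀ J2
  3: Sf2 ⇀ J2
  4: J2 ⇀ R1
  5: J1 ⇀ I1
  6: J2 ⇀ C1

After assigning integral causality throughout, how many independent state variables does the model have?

β2 stroke→Sf1  (Sf1 fixes flow; stroke at Sf1)
β3 stroke→Sf2  (source Sf2 imposes f)
β5 stroke→I1  (prefer integral on I1)
β0 stroke→J1  (J1: last free bond brings effort in)
β1 stroke→TF1  (TF1 one-in-one-out from 0)
β6 stroke→J2  (C1 outputs effort q/C1)
β4 stroke→R1  (0-jn J2 has e-setter on 6)

2  (C1, I1 all integral)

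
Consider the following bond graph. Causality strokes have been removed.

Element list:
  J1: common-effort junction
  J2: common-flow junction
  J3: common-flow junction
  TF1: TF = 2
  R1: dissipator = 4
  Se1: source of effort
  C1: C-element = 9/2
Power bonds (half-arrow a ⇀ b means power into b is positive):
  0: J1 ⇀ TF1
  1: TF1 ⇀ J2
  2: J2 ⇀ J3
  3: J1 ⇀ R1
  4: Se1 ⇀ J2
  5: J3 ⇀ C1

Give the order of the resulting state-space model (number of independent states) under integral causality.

b4 stroke→J2  (Se1 fixes effort; stroke away)
b5 stroke→J3  (C1: C, integral causality)
b2 stroke→J2  (closing 1-jn rule on J3)
b1 stroke→TF1  (J2 needs exactly one f-in)
b0 stroke→J1  (TF1: transformer flips bond 1)
b3 stroke→R1  (J1 effort already set via bond 0)

1  (C1 all integral)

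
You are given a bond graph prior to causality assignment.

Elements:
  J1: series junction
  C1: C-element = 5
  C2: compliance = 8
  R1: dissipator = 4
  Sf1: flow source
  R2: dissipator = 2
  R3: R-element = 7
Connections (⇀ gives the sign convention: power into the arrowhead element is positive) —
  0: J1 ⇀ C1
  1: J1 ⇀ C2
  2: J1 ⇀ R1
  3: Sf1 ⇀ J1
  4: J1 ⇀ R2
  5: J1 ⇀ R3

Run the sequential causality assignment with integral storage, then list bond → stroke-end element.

bond 3 stroke at Sf1  (source Sf1 imposes f)
bond 0 stroke at J1  (1-jn J1 has f-setter on 3)
bond 1 stroke at J1  (common-f at J1 fixed by 3)
bond 2 stroke at J1  (J1 flow already set via bond 3)
bond 4 stroke at J1  (common-f at J1 fixed by 3)
bond 5 stroke at J1  (common-f at J1 fixed by 3)

#0 |J1
#1 |J1
#2 |J1
#3 |Sf1
#4 |J1
#5 |J1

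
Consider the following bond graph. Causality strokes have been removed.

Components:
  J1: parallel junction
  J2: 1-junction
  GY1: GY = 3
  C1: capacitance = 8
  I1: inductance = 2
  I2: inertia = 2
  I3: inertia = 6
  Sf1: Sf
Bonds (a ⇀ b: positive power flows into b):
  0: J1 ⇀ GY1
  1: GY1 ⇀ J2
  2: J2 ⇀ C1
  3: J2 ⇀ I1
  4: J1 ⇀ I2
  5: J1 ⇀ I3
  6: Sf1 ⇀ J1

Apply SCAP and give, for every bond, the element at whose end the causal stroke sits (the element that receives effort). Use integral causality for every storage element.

β6 →Sf1  (Sf1 fixes flow; stroke at Sf1)
β2 →J2  (C1 outputs effort q/C1)
β3 →I1  (I1 outputs flow p/I1)
β1 →J2  (common-f at J2 fixed by 3)
β0 →J1  (GY1: gyrator matches bond 1)
β4 →I2  (0-jn J1 has e-setter on 0)
β5 →I3  (J1: bond 0 brought effort, rest push out)

#0 stroke at J1
#1 stroke at J2
#2 stroke at J2
#3 stroke at I1
#4 stroke at I2
#5 stroke at I3
#6 stroke at Sf1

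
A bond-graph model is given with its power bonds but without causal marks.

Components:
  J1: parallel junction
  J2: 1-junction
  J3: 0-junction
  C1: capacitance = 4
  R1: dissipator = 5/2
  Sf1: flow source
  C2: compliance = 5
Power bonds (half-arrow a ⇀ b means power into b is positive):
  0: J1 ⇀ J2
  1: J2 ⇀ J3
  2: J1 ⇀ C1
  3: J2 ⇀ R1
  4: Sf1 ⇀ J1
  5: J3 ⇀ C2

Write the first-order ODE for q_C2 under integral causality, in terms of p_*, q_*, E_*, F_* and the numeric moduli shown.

dq_C2/dt = q_C1/10 - 2*q_C2/25

#4 stroke at Sf1  (Sf1 fixes flow; stroke at Sf1)
#2 stroke at J1  (prefer integral on C1)
#0 stroke at J2  (J1: bond 2 brought effort, rest push out)
#5 stroke at J3  (C2 integral (e out))
#1 stroke at J2  (J3: bond 5 brought effort, rest push out)
#3 stroke at R1  (J2 needs exactly one f-in)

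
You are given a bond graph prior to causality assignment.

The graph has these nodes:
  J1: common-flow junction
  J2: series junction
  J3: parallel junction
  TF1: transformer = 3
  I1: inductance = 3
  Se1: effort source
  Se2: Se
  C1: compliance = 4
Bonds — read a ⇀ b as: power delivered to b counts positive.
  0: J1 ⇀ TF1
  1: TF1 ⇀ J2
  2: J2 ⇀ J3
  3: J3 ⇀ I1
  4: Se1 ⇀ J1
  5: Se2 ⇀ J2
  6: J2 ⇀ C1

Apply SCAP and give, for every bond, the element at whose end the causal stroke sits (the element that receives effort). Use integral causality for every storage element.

bond 0 →TF1
bond 1 →J2
bond 2 →J3
bond 3 →I1
bond 4 →J1
bond 5 →J2
bond 6 →J2

b4 →J1  (Se1 fixes effort; stroke away)
b5 →J2  (Se2 fixes effort; stroke away)
b0 →TF1  (J1 needs exactly one f-in)
b1 →J2  (through TF1, causality passes straight; one stroke at TF1)
b3 →I1  (I1 integral (f out))
b2 →J3  (J3 needs exactly one e-in)
b6 →J2  (J2: bond 2 brought flow, rest push out)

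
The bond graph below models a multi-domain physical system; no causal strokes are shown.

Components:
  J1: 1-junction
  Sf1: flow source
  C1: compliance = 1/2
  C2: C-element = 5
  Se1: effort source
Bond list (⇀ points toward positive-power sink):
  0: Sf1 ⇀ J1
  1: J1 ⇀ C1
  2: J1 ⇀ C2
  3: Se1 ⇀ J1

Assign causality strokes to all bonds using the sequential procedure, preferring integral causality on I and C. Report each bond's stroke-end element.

bond 0 |Sf1
bond 1 |J1
bond 2 |J1
bond 3 |J1

β0 stroke→Sf1  (Sf1: flow source, stroke at near end)
β3 stroke→J1  (Se1 fixes effort; stroke away)
β1 stroke→J1  (common-f at J1 fixed by 0)
β2 stroke→J1  (1-jn J1 has f-setter on 0)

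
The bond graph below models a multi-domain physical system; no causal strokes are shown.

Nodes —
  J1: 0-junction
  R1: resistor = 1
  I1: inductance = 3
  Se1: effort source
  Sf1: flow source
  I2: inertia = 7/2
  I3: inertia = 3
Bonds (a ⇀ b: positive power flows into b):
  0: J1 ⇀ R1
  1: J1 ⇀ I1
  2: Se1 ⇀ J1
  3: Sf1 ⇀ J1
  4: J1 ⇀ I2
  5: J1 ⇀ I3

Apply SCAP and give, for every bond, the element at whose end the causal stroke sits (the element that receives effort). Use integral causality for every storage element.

b0 →R1
b1 →I1
b2 →J1
b3 →Sf1
b4 →I2
b5 →I3

#2 stroke→J1  (Se1: effort source, stroke at far end)
#3 stroke→Sf1  (Sf1 fixes flow; stroke at Sf1)
#0 stroke→R1  (J1: bond 2 brought effort, rest push out)
#1 stroke→I1  (J1: bond 2 brought effort, rest push out)
#4 stroke→I2  (J1: bond 2 brought effort, rest push out)
#5 stroke→I3  (common-e at J1 fixed by 2)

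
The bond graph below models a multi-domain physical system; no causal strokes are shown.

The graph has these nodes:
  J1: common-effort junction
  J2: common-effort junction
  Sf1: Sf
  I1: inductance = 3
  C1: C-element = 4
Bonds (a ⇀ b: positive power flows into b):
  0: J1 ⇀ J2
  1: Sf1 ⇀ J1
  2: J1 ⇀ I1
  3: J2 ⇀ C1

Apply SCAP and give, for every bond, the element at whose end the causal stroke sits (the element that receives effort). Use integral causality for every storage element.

bond 0 |J1
bond 1 |Sf1
bond 2 |I1
bond 3 |J2

b1 →Sf1  (Sf1: flow source, stroke at near end)
b2 →I1  (prefer integral on I1)
b0 →J1  (only one effort-in slot at J1)
b3 →J2  (J2 needs exactly one e-in)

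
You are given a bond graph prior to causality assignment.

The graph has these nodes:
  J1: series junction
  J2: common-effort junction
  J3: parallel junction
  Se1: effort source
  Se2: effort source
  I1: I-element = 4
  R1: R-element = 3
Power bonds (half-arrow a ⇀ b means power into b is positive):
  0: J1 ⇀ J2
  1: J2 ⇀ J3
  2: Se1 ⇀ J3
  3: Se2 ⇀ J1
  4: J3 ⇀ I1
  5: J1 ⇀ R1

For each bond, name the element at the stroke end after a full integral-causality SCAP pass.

β0 stroke→J1
β1 stroke→J2
β2 stroke→J3
β3 stroke→J1
β4 stroke→I1
β5 stroke→R1

b2 stroke→J3  (Se1 (Se) sets effort on bond)
b3 stroke→J1  (Se2: effort source, stroke at far end)
b1 stroke→J2  (J3 effort already set via bond 2)
b4 stroke→I1  (J3 effort already set via bond 2)
b0 stroke→J1  (common-e at J2 fixed by 1)
b5 stroke→R1  (closing 1-jn rule on J1)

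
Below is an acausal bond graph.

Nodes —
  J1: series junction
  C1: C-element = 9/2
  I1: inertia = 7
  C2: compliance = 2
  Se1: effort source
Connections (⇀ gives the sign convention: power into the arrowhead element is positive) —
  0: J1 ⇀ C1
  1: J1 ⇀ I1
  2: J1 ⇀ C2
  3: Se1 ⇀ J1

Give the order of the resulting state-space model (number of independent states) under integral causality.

3  (C1, C2, I1 all integral)

#3 |J1  (Se1: effort source, stroke at far end)
#0 |J1  (C1: C, integral causality)
#1 |I1  (I1 integral (f out))
#2 |J1  (1-jn J1 has f-setter on 1)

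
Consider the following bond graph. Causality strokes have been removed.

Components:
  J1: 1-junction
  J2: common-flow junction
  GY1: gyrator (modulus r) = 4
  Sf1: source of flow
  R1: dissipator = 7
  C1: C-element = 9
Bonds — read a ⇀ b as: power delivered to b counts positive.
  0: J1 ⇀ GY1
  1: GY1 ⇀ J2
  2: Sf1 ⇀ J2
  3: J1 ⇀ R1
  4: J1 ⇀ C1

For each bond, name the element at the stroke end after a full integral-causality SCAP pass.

#0 |J1
#1 |J2
#2 |Sf1
#3 |R1
#4 |J1

β2 stroke→Sf1  (Sf1: flow source, stroke at near end)
β1 stroke→J2  (common-f at J2 fixed by 2)
β0 stroke→J1  (GY1: gyrator matches bond 1)
β4 stroke→J1  (C1 integral (e out))
β3 stroke→R1  (J1 needs exactly one f-in)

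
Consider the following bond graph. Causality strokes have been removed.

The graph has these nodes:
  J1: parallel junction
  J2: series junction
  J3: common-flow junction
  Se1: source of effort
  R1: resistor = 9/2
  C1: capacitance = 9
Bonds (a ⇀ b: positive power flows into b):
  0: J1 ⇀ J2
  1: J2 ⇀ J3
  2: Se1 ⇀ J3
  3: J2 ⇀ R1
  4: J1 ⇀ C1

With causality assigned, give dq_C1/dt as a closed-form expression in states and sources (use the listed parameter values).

dq_C1/dt = -2*E_Se1/9 - 2*q_C1/81

β2 stroke→J3  (Se1 (Se) sets effort on bond)
β1 stroke→J2  (only one flow-in slot at J3)
β4 stroke→J1  (C1 integral (e out))
β0 stroke→J2  (common-e at J1 fixed by 4)
β3 stroke→R1  (J2 needs exactly one f-in)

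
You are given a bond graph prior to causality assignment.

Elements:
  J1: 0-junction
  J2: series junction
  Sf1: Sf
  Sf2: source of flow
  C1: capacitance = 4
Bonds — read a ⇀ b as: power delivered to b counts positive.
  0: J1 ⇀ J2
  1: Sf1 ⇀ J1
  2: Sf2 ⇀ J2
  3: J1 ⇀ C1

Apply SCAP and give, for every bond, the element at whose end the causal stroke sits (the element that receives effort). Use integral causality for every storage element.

bond 1 stroke at Sf1  (source Sf1 imposes f)
bond 2 stroke at Sf2  (Sf2 (Sf) sets flow on bond)
bond 0 stroke at J2  (J2: bond 2 brought flow, rest push out)
bond 3 stroke at J1  (closing 0-jn rule on J1)

b0 |J2
b1 |Sf1
b2 |Sf2
b3 |J1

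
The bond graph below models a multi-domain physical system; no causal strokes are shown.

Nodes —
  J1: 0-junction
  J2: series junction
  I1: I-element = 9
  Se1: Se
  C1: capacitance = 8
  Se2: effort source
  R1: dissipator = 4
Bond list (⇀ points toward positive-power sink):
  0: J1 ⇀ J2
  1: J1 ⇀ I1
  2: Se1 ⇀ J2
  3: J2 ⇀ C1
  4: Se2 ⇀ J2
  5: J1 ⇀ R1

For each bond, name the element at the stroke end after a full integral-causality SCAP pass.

β0 stroke→J1
β1 stroke→I1
β2 stroke→J2
β3 stroke→J2
β4 stroke→J2
β5 stroke→R1

bond 2 |J2  (source Se1 imposes e)
bond 4 |J2  (Se2 (Se) sets effort on bond)
bond 1 |I1  (I1 integral (f out))
bond 3 |J2  (C1 integral (e out))
bond 0 |J1  (only one flow-in slot at J2)
bond 5 |R1  (0-jn J1 has e-setter on 0)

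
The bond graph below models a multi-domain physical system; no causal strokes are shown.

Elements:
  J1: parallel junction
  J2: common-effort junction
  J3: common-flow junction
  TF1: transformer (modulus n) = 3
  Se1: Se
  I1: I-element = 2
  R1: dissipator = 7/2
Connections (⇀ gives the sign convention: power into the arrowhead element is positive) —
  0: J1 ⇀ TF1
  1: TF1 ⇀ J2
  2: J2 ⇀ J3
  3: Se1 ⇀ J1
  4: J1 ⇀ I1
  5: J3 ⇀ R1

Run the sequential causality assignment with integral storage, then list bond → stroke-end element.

β0 stroke→TF1
β1 stroke→J2
β2 stroke→J3
β3 stroke→J1
β4 stroke→I1
β5 stroke→R1

β3 →J1  (source Se1 imposes e)
β0 →TF1  (common-e at J1 fixed by 3)
β4 →I1  (common-e at J1 fixed by 3)
β1 →J2  (TF1: transformer flips bond 0)
β2 →J3  (J2 effort already set via bond 1)
β5 →R1  (J3 needs exactly one f-in)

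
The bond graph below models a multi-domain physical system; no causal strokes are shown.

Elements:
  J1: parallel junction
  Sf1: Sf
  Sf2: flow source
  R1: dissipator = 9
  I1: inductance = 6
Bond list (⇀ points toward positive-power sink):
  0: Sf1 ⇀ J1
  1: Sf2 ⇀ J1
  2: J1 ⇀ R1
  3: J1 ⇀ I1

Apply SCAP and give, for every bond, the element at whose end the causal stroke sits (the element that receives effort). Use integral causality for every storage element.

#0 →Sf1
#1 →Sf2
#2 →J1
#3 →I1

#0 stroke at Sf1  (Sf1 (Sf) sets flow on bond)
#1 stroke at Sf2  (source Sf2 imposes f)
#3 stroke at I1  (I1: I, integral causality)
#2 stroke at J1  (closing 0-jn rule on J1)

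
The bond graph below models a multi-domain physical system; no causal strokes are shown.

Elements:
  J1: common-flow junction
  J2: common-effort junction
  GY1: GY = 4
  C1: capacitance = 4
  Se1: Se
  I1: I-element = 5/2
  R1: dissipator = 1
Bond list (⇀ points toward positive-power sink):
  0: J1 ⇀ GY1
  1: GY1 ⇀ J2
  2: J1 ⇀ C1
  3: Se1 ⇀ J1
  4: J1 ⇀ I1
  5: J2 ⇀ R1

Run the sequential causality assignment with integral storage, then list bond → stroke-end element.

b3 stroke at J1  (Se1 (Se) sets effort on bond)
b2 stroke at J1  (prefer integral on C1)
b4 stroke at I1  (I1 outputs flow p/I1)
b0 stroke at J1  (J1: bond 4 brought flow, rest push out)
b1 stroke at J2  (GY1 both-in/both-out from 0)
b5 stroke at R1  (J2: bond 1 brought effort, rest push out)

β0 stroke→J1
β1 stroke→J2
β2 stroke→J1
β3 stroke→J1
β4 stroke→I1
β5 stroke→R1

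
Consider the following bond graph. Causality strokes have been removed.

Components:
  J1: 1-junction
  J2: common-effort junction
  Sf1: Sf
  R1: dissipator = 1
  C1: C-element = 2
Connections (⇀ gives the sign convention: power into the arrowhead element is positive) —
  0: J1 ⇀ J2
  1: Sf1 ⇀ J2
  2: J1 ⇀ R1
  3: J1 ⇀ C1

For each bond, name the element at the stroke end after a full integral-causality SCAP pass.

β0 stroke at J2
β1 stroke at Sf1
β2 stroke at J1
β3 stroke at J1

#1 →Sf1  (Sf1 (Sf) sets flow on bond)
#0 →J2  (J2 needs exactly one e-in)
#2 →J1  (J1: bond 0 brought flow, rest push out)
#3 →J1  (1-jn J1 has f-setter on 0)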